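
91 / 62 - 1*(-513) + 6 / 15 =159609 / 310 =514.87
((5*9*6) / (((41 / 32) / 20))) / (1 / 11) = 1900800 / 41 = 46360.98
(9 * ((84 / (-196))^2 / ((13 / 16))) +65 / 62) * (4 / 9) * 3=243514 / 59241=4.11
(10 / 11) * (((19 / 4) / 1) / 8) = 95 / 176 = 0.54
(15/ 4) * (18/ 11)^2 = 1215/ 121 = 10.04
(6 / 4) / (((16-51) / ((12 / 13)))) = -0.04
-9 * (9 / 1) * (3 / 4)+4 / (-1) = -259 / 4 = -64.75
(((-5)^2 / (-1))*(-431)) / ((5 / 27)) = 58185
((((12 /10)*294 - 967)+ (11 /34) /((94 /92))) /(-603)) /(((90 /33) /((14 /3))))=6994064 /4014975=1.74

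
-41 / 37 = -1.11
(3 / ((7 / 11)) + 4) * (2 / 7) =122 / 49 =2.49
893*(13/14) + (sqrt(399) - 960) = -1831/14 + sqrt(399) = -110.81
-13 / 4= -3.25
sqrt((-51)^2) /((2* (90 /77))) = 1309 /60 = 21.82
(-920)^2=846400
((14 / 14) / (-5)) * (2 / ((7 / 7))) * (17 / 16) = -17 / 40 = -0.42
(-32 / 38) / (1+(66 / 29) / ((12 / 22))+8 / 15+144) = -3480 / 618659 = -0.01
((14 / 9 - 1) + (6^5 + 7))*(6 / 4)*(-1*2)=-70052 / 3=-23350.67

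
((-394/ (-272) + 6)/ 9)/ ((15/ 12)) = 1013/ 1530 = 0.66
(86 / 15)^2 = 7396 / 225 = 32.87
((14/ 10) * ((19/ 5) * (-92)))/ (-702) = 6118/ 8775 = 0.70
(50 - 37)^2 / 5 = 169 / 5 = 33.80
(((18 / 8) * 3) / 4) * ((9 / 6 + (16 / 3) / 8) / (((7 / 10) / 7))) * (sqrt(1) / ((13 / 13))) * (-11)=-6435 / 16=-402.19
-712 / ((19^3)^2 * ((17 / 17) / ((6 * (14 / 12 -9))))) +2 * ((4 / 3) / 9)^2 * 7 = 10562672600 / 34296447249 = 0.31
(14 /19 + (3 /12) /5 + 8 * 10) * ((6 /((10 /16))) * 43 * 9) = 142566156 /475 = 300139.28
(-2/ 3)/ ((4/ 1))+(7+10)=101/ 6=16.83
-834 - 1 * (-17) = -817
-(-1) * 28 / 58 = 14 / 29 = 0.48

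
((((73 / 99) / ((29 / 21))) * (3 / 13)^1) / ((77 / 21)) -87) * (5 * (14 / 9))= -30855580 / 45617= -676.41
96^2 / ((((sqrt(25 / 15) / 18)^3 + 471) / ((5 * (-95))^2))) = 899392760014970880000 / 203723256178243 - 181902412800000 * sqrt(15) / 203723256178243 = 4414773.61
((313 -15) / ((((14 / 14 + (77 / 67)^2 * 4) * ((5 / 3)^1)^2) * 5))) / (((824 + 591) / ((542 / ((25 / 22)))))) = 143558974152 / 124718984375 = 1.15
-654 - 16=-670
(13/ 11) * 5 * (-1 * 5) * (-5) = 1625/ 11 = 147.73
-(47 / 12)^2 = -2209 / 144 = -15.34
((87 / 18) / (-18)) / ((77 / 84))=-29 / 99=-0.29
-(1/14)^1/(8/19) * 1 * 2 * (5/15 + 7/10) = -589/1680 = -0.35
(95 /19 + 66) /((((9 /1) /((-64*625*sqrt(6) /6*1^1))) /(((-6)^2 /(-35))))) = 1136000*sqrt(6) /21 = 132505.73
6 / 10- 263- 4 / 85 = -22308 / 85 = -262.45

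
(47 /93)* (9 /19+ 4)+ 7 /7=5762 /1767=3.26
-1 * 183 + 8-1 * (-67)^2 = -4664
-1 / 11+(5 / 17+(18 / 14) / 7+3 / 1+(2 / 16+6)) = 697259 / 73304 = 9.51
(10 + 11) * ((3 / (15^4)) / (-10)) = -7 / 56250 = -0.00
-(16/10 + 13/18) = -209/90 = -2.32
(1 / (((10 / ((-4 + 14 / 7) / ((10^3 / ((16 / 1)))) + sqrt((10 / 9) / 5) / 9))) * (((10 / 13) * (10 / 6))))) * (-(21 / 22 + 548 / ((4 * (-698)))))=113529 / 59984375 - 37843 * sqrt(2) / 17275500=-0.00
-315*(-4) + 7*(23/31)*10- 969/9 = 111997/93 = 1204.27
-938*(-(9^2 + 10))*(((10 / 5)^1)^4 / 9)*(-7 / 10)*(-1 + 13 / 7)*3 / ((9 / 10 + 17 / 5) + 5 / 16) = -21851648 / 369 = -59218.56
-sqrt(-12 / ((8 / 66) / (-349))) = -3 * sqrt(3839) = -185.88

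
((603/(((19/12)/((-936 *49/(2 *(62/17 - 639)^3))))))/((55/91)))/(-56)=-27036130914/26872749801205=-0.00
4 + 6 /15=22 /5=4.40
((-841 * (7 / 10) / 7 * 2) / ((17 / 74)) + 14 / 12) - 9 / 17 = -373079 / 510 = -731.53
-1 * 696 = -696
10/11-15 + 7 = -78/11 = -7.09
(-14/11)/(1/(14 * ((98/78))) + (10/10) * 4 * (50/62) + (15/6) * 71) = -74431/10572441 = -0.01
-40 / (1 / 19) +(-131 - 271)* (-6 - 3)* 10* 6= 216320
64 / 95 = 0.67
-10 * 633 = -6330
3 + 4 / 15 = 49 / 15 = 3.27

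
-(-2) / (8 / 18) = 9 / 2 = 4.50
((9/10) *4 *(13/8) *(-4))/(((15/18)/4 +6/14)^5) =-15657855123456/70127586535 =-223.28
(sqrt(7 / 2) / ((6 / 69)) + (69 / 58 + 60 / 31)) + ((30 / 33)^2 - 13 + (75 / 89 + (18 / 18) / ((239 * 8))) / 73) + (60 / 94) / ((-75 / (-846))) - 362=-2458230034155389 / 6756407278280 + 23 * sqrt(14) / 4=-342.32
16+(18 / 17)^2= 4948 / 289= 17.12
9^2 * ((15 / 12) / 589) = 405 / 2356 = 0.17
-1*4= -4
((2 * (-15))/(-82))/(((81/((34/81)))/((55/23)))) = 9350/2062341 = 0.00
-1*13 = -13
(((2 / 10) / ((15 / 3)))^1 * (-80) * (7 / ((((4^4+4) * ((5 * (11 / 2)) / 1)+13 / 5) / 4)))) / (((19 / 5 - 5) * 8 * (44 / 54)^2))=405 / 206063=0.00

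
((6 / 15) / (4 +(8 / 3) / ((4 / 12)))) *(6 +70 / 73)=254 / 1095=0.23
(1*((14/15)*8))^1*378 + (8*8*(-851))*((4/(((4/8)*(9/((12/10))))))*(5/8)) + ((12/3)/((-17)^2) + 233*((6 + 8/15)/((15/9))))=-706031902/21675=-32573.56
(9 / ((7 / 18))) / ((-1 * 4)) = -5.79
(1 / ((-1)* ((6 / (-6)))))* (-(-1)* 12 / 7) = 12 / 7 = 1.71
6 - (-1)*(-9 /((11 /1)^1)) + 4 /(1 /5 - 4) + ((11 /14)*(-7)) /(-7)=14381 /2926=4.91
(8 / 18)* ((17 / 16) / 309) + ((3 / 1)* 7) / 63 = 0.33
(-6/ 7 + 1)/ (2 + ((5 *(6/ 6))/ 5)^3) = 0.05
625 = 625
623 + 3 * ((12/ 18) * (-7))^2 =2065/ 3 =688.33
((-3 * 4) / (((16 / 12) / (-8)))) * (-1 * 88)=-6336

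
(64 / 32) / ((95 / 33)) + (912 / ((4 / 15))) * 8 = 2599266 / 95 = 27360.69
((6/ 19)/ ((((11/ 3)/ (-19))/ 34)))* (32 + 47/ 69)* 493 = -896402.61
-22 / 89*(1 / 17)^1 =-22 / 1513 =-0.01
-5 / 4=-1.25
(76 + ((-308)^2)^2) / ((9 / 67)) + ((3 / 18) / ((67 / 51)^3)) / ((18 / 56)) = 181343536305598250 / 2706867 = 66993884925.12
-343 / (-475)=343 / 475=0.72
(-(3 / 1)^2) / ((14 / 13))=-117 / 14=-8.36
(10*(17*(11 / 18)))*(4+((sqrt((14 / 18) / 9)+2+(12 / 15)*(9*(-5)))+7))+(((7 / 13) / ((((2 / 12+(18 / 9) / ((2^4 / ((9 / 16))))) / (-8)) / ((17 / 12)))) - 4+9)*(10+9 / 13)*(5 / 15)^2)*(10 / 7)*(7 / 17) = -808064975 / 336141+935*sqrt(7) / 81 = -2373.41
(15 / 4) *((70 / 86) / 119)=0.03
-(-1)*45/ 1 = 45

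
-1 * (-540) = 540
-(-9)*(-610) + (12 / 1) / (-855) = -1564654 / 285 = -5490.01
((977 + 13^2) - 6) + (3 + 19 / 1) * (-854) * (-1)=19928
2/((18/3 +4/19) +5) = 38/213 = 0.18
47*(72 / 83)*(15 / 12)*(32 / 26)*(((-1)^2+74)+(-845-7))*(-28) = 1472446080 / 1079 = 1364639.56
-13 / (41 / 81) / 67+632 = 1735051 / 2747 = 631.62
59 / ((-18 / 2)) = -6.56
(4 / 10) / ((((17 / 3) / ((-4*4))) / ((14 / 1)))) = -1344 / 85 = -15.81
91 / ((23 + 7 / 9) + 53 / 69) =18837 / 5081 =3.71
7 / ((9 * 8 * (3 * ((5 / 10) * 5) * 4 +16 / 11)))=0.00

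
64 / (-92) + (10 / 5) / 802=-6393 / 9223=-0.69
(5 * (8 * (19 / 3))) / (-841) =-760 / 2523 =-0.30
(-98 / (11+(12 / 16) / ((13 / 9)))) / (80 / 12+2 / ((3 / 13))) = -7644 / 13777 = -0.55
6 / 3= 2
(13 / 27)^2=169 / 729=0.23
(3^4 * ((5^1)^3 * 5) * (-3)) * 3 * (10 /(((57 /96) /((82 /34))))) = -5977800000 /323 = -18507120.74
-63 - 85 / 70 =-899 / 14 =-64.21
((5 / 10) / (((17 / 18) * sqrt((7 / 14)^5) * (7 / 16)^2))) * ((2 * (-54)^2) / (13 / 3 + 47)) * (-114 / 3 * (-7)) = 3063619584 * sqrt(2) / 9163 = 472837.76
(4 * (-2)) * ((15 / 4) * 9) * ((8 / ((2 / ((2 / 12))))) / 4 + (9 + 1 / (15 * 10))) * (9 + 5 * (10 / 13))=-31817.35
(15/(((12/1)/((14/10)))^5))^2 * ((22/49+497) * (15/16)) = 74942413/1528823808000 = 0.00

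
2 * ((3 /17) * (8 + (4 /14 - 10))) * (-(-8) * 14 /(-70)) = 576 /595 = 0.97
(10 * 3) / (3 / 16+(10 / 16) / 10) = 120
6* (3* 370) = 6660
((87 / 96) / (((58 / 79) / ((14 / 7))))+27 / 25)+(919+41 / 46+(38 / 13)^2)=2898098793 / 3109600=931.98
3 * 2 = 6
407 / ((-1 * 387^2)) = -407 / 149769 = -0.00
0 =0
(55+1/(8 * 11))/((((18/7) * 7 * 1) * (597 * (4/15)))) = 24205/1260864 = 0.02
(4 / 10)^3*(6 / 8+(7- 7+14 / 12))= 46 / 375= 0.12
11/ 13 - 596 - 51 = -8400/ 13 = -646.15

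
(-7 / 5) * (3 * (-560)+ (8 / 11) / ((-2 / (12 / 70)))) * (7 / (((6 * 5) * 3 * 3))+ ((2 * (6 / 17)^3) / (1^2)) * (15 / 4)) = 50860956964 / 60798375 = 836.55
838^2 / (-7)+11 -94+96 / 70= -502011 / 5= -100402.20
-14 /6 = -7 /3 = -2.33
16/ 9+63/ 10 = 727/ 90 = 8.08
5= 5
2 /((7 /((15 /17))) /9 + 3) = 135 /262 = 0.52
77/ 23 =3.35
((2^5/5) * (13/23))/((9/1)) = 416/1035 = 0.40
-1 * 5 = -5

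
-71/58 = -1.22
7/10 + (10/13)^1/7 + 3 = 3467/910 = 3.81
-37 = -37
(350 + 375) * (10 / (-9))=-7250 / 9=-805.56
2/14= 1/7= 0.14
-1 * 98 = -98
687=687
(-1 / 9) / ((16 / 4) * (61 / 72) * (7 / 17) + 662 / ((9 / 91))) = -34 / 2048655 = -0.00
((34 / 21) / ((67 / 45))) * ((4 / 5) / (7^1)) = 408 / 3283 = 0.12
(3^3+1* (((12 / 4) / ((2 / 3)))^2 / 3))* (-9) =-1215 / 4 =-303.75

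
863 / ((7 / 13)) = 11219 / 7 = 1602.71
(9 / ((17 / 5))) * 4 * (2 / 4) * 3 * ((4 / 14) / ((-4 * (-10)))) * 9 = 1.02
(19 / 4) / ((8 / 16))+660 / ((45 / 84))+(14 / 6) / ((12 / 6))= 3728 / 3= 1242.67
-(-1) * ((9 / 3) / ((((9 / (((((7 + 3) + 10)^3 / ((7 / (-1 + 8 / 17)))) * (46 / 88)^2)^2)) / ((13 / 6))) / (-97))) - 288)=-397049150010888 / 207331201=-1915047.75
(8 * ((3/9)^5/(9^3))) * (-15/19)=-40/1121931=-0.00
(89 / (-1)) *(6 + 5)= -979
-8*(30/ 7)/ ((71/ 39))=-9360/ 497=-18.83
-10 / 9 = -1.11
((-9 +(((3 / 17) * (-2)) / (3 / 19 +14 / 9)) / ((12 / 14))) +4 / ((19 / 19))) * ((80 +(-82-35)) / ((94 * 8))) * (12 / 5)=1448661 / 2341070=0.62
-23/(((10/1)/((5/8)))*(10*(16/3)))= -69/2560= -0.03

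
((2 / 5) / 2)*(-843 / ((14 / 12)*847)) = -0.17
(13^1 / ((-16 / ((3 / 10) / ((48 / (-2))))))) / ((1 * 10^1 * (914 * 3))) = 13 / 35097600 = 0.00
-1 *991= -991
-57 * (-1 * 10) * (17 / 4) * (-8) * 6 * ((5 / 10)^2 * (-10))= 290700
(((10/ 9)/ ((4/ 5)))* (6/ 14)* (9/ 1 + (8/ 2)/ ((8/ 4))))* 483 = 6325/ 2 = 3162.50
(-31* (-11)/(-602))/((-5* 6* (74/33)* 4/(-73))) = -273823/1781920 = -0.15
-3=-3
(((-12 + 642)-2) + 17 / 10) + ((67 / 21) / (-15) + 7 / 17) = 6746219 / 10710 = 629.90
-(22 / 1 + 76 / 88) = -503 / 22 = -22.86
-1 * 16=-16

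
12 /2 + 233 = 239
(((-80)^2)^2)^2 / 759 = 1677721600000000 / 759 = 2210436890645.59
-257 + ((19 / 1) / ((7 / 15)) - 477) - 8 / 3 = -695.95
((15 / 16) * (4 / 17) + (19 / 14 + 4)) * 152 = 100890 / 119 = 847.82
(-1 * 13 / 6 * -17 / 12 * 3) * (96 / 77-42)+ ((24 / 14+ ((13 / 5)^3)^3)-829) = 2542773697509 / 601562500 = 4226.95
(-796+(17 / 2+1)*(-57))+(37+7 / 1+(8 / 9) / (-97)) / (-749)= -1749197783 / 1307754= -1337.56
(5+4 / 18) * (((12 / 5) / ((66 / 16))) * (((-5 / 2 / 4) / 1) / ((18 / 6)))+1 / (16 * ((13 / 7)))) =-0.46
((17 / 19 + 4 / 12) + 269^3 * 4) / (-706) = -2219022461 / 20121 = -110283.91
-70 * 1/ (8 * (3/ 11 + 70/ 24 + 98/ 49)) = -231/ 137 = -1.69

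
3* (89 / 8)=33.38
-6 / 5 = -1.20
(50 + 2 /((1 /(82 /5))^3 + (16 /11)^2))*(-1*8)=-57533581648 /141165333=-407.56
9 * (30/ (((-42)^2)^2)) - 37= -2132083/ 57624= -37.00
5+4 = 9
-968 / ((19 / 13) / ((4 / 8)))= -6292 / 19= -331.16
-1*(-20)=20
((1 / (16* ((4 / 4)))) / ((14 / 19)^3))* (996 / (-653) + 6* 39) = 520618677 / 14334656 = 36.32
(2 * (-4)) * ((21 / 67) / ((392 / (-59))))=177 / 469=0.38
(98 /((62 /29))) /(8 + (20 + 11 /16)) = 22736 /14229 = 1.60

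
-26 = -26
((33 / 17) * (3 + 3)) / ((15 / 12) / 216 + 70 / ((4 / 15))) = 171072 / 3855685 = 0.04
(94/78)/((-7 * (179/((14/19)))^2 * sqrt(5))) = -1316 * sqrt(5)/2255526195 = -0.00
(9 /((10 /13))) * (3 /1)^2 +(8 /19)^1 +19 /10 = 10224 /95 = 107.62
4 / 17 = 0.24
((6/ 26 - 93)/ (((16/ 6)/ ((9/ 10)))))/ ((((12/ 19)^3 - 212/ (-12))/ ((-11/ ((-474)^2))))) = 409461723/ 4786340730080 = 0.00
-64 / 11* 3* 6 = -1152 / 11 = -104.73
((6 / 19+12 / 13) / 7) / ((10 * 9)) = 17 / 8645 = 0.00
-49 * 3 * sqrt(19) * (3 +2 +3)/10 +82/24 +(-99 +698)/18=1321/36-588 * sqrt(19)/5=-475.91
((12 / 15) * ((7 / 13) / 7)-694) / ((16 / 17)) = -383401 / 520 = -737.31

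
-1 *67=-67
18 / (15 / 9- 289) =-27 / 431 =-0.06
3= 3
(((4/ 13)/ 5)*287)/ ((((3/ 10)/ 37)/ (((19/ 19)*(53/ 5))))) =4502456/ 195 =23089.52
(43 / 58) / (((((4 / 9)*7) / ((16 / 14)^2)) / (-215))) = -665640 / 9947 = -66.92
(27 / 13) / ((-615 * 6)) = -3 / 5330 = -0.00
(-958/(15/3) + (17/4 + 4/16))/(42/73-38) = 136583/27320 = 5.00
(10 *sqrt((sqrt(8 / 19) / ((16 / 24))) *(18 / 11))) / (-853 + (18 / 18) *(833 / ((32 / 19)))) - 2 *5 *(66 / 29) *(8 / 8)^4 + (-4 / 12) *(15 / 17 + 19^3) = -3415582 / 1479 - 320 *sqrt(33) *38^(3 / 4) / 799007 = -2309.42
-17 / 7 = -2.43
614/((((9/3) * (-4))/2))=-307/3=-102.33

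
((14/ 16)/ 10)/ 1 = 7/ 80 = 0.09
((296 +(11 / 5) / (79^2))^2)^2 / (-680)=-7278898454341781510766329361 / 644771244210288425000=-11289117.68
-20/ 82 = -10/ 41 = -0.24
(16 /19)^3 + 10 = 72686 /6859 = 10.60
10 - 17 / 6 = 43 / 6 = 7.17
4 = 4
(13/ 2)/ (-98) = -13/ 196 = -0.07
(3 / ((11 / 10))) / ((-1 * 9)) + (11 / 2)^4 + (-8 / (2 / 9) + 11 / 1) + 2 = 470849 / 528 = 891.76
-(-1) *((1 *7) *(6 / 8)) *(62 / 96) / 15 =217 / 960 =0.23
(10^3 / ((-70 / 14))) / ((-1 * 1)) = 200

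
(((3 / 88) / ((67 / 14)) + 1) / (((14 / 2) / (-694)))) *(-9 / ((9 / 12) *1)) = 6181458 / 5159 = 1198.19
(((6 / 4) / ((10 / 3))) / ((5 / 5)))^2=81 / 400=0.20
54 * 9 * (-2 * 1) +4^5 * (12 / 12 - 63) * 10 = -635852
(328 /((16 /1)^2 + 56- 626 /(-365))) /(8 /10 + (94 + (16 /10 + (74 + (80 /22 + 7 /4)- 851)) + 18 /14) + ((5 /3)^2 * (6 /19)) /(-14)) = -0.00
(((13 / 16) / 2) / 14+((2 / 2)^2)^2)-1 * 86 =-38067 / 448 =-84.97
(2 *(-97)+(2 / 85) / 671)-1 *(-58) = -136.00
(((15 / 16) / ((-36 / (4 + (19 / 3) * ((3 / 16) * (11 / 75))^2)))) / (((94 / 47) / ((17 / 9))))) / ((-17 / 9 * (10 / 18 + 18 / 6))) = 1922299 / 131072000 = 0.01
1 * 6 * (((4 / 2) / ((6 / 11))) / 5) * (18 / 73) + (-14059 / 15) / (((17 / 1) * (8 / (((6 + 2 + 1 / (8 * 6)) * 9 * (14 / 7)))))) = -23217491 / 23360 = -993.90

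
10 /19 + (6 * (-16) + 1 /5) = -9051 /95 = -95.27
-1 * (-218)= 218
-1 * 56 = -56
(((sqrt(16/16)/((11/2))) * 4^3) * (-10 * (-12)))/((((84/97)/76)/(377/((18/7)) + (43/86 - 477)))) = -28015959040/693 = -40427069.32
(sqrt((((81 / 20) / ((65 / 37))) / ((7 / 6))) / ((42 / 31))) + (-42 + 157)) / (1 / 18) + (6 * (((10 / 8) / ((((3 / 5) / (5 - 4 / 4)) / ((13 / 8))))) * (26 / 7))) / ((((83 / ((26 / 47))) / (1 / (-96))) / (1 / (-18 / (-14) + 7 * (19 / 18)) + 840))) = 2074.14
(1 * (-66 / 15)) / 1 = -22 / 5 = -4.40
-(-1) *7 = 7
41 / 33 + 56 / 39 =383 / 143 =2.68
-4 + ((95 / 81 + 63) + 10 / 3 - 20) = 43.51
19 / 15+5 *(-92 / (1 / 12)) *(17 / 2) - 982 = -718511 / 15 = -47900.73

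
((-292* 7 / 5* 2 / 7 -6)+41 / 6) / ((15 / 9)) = -3479 / 50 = -69.58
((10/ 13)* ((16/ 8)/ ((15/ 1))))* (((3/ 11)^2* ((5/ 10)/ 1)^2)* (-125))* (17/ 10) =-1275/ 3146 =-0.41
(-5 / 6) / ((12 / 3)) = -5 / 24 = -0.21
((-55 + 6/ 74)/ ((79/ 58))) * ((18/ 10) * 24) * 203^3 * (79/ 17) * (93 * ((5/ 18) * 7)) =-7701973952367744/ 629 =-12244791657182.42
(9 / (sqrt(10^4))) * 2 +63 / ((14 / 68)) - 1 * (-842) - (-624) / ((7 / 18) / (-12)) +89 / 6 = -9498218 / 525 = -18091.84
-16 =-16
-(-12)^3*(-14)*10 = -241920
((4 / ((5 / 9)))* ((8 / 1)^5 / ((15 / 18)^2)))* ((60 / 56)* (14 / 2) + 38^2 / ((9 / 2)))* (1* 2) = 27891597312 / 125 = 223132778.50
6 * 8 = 48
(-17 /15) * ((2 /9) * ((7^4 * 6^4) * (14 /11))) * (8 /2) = -219432192 /55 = -3989676.22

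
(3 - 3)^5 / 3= 0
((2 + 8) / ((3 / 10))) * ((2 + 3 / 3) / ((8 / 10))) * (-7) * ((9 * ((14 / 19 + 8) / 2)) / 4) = -653625 / 76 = -8600.33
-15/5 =-3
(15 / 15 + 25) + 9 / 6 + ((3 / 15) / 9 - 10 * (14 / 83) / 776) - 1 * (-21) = 17578571 / 362295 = 48.52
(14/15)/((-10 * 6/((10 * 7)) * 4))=-0.27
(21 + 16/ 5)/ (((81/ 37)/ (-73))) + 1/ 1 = -326416/ 405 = -805.97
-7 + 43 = 36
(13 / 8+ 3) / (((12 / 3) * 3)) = 37 / 96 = 0.39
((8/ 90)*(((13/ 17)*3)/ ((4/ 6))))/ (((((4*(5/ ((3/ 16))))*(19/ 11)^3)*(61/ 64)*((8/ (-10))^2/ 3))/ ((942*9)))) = 660126753/ 28451132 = 23.20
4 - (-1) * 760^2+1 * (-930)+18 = 576692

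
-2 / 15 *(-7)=14 / 15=0.93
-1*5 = -5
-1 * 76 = -76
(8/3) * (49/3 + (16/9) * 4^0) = 1304/27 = 48.30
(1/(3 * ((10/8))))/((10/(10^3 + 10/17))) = 2268/85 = 26.68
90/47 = 1.91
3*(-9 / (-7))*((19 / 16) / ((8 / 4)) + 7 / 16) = 891 / 224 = 3.98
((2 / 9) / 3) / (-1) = -2 / 27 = -0.07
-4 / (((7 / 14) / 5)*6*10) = -2 / 3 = -0.67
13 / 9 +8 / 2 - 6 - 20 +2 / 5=-907 / 45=-20.16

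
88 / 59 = 1.49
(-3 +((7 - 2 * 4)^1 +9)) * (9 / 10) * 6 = 27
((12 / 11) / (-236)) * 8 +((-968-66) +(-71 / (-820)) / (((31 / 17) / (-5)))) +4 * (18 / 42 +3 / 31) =-23839699505 / 23096612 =-1032.17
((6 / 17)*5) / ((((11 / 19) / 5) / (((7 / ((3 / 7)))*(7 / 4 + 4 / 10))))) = 200165 / 374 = 535.20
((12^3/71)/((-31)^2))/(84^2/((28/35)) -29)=1728/599818721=0.00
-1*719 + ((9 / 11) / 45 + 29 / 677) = -26769693 / 37235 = -718.94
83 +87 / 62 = 5233 / 62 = 84.40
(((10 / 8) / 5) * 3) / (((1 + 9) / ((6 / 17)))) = 9 / 340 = 0.03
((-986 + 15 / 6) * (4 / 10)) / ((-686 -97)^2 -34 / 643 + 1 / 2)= -0.00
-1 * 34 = -34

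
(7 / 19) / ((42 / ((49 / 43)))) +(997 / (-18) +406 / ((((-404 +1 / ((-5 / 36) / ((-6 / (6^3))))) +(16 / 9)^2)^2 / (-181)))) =-10809410726642231 / 193589659594593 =-55.84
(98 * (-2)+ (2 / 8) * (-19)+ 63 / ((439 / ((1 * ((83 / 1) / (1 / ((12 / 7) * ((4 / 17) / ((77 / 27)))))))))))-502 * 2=-1203.07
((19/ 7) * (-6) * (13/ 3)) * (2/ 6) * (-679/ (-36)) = -23959/ 54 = -443.69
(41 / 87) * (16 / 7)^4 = 2686976 / 208887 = 12.86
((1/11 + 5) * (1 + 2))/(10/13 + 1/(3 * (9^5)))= 55269864/2783759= 19.85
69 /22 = 3.14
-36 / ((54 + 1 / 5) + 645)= -45 / 874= -0.05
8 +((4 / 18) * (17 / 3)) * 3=11.78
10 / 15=0.67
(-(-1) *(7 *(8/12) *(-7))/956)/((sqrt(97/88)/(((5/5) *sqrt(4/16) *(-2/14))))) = 7 *sqrt(2134)/139098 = 0.00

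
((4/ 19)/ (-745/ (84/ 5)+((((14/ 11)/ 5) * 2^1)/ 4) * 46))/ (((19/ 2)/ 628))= -0.36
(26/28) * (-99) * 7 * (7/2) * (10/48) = -15015/32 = -469.22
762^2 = 580644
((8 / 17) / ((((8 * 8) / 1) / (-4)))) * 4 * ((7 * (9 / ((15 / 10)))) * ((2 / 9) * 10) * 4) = -2240 / 51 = -43.92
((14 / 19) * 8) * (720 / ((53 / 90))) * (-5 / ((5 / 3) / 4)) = -87091200 / 1007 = -86485.80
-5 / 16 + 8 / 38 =-31 / 304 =-0.10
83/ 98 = 0.85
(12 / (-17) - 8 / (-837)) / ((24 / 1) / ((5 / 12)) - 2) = -0.01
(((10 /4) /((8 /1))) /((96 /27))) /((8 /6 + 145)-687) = -135 /830464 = -0.00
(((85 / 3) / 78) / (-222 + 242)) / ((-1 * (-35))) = 17 / 32760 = 0.00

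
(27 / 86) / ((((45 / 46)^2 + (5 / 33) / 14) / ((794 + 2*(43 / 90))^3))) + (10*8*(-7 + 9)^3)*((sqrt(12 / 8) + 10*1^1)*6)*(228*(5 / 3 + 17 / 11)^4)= 6140687933440*sqrt(6) / 131769 + 366884124955138588382402 / 335052248169375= 1209156626.61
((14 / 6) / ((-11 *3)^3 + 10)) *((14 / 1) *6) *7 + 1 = 34555 / 35927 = 0.96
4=4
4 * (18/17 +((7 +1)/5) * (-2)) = -728/85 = -8.56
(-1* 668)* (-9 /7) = 6012 /7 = 858.86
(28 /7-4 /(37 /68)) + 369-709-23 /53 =-674163 /1961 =-343.79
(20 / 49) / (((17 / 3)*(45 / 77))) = 44 / 357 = 0.12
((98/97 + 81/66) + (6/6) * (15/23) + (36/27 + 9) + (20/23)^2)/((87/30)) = 236714405/49106541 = 4.82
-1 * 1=-1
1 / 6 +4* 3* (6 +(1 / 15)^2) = 3611 / 50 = 72.22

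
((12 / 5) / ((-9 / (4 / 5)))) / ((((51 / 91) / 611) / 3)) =-889616 / 1275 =-697.74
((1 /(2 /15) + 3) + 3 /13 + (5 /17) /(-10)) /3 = 2365 /663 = 3.57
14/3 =4.67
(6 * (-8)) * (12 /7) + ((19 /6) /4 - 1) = -13859 /168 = -82.49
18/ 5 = 3.60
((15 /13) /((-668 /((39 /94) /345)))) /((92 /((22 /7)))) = -33 /465037552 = -0.00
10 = 10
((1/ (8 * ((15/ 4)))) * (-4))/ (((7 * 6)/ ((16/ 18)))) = -8/ 2835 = -0.00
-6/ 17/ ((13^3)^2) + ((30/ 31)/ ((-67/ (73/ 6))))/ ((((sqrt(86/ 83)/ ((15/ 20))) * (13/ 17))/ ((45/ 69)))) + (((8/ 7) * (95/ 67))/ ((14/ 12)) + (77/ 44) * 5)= 10.03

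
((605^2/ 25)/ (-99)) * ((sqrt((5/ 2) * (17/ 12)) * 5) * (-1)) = 6655 * sqrt(510)/ 108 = 1391.58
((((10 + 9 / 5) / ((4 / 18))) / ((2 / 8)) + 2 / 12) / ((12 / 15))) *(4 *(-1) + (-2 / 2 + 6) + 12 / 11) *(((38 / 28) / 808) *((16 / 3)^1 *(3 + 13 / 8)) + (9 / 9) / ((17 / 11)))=4161244847 / 10878912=382.51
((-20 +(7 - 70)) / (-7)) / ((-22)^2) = 83 / 3388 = 0.02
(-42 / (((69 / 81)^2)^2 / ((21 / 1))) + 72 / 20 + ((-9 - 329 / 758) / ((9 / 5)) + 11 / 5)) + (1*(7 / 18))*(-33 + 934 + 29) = -12530834000387 / 9545376510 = -1312.76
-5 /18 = -0.28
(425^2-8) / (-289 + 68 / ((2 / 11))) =180617 / 85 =2124.91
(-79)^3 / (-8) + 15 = 493159 / 8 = 61644.88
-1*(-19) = 19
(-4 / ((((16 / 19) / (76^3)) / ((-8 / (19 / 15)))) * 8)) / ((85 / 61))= 20083152 / 17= 1181361.88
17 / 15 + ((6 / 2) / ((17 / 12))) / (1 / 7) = 4069 / 255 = 15.96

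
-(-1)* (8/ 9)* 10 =80/ 9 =8.89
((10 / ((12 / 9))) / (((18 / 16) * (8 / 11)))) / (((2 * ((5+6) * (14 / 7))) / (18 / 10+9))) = 9 / 4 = 2.25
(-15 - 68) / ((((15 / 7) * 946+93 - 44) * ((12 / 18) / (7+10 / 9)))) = -42413 / 87198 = -0.49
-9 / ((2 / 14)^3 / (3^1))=-9261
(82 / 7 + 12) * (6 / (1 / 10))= 1422.86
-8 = -8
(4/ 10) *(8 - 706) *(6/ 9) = -2792/ 15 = -186.13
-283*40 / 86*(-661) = 3741260 / 43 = 87006.05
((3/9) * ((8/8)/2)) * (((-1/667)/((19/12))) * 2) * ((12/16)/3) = -1/12673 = -0.00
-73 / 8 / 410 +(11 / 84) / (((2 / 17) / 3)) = 76159 / 22960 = 3.32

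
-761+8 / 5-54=-4067 / 5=-813.40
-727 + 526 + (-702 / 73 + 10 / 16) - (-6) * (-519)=-1941211 / 584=-3323.99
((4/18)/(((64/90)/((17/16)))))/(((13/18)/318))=121635/832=146.20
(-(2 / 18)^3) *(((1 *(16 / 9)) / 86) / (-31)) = 8 / 8745813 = 0.00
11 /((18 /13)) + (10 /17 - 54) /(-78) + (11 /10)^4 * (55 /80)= 3066490439 /318240000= 9.64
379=379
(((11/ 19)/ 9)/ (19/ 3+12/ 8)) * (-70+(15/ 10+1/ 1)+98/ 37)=-52789/ 99123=-0.53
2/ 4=1/ 2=0.50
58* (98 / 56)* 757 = 153671 / 2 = 76835.50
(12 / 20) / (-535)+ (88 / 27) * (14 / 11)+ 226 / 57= 11131811 / 1372275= 8.11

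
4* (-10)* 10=-400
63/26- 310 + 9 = -7763/26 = -298.58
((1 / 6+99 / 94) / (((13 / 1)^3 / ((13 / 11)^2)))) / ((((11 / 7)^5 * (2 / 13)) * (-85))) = -0.00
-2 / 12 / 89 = -1 / 534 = -0.00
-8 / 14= -4 / 7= -0.57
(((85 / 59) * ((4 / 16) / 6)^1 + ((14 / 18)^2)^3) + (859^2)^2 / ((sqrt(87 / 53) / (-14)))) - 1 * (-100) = 25154603023 / 250840152 - 7622557182254 * sqrt(4611) / 87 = -5949479870749.05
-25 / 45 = -5 / 9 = -0.56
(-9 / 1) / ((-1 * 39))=3 / 13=0.23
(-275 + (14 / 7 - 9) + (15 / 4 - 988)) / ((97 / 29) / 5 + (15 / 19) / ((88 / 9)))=-306989650 / 181759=-1688.99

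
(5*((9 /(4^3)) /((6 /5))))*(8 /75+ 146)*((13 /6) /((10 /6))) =71227 /640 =111.29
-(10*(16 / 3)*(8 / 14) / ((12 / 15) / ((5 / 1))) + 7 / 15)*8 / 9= -53464 / 315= -169.73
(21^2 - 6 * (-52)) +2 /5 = 3767 /5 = 753.40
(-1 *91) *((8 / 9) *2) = -1456 / 9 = -161.78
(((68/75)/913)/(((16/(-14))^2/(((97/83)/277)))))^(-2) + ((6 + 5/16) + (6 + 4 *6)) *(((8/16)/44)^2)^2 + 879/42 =608794109091731060165147548293/6264467242368434176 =97182104325.53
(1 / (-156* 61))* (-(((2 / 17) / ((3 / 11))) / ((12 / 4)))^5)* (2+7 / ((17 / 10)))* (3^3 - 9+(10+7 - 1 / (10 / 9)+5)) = 118533536 / 76714639433595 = 0.00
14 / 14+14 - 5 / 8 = 115 / 8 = 14.38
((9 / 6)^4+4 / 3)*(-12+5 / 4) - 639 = -135889 / 192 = -707.76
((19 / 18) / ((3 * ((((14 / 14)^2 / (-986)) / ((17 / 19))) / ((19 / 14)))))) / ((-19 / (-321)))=-896767 / 126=-7117.20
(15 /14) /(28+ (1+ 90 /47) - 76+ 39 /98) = -0.02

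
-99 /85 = -1.16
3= 3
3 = 3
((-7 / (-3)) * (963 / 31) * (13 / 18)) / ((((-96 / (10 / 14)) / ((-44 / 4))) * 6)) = 76505 / 107136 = 0.71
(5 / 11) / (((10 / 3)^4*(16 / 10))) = 81 / 35200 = 0.00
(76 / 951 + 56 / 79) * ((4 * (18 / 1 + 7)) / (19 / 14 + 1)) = 82964000 / 2479257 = 33.46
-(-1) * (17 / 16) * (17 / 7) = 289 / 112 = 2.58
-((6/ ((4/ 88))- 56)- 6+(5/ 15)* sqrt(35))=-70- sqrt(35)/ 3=-71.97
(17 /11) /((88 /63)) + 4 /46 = 1.19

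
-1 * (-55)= 55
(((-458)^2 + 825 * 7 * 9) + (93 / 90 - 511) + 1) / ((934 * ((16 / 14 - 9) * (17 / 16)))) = -219433228 / 6549675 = -33.50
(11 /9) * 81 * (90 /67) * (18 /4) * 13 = 521235 /67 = 7779.63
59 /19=3.11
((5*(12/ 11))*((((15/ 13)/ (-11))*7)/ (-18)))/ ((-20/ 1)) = -35/ 3146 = -0.01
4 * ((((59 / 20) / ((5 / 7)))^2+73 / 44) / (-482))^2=4238488620081 / 702780100000000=0.01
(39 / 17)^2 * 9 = 13689 / 289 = 47.37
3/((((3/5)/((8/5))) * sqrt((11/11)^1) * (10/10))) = 8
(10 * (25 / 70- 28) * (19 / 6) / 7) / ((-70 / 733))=1796583 / 1372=1309.46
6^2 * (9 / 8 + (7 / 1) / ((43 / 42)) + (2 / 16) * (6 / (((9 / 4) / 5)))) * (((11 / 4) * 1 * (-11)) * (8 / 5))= -3607131 / 215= -16777.35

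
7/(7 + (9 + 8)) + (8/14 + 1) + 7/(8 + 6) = 397/168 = 2.36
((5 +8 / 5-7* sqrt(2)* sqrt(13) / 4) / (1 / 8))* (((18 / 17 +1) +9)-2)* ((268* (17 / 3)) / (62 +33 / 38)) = 138013568 / 11945-21956704* sqrt(26) / 7167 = -4067.19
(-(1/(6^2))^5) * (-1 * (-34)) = -17/30233088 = -0.00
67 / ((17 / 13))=871 / 17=51.24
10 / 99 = 0.10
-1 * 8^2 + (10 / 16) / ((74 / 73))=-37523 / 592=-63.38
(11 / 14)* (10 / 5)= 11 / 7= 1.57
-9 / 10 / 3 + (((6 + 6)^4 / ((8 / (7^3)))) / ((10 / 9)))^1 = 800150.10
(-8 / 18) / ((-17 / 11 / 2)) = 88 / 153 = 0.58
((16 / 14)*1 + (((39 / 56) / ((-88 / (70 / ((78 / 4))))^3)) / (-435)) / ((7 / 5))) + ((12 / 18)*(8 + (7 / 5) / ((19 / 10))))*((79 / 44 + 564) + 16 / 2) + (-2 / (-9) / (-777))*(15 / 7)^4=445266533131593489971 / 133183989887876928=3343.24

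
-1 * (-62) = 62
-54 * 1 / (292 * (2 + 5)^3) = -27 / 50078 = -0.00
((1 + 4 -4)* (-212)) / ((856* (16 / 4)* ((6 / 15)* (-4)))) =265 / 6848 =0.04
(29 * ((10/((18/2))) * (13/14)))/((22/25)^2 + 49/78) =30631250/1435917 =21.33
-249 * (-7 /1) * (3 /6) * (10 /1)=8715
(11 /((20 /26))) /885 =143 /8850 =0.02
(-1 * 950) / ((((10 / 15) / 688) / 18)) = -17647200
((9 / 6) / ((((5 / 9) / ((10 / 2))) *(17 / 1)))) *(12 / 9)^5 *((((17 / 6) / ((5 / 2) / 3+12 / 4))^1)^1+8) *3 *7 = 240128 / 391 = 614.14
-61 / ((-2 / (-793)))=-48373 / 2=-24186.50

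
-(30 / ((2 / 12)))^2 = -32400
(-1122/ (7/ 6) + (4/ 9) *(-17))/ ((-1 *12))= 15266/ 189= 80.77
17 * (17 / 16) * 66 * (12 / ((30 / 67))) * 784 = 25047976.80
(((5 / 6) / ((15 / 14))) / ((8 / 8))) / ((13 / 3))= 7 / 39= 0.18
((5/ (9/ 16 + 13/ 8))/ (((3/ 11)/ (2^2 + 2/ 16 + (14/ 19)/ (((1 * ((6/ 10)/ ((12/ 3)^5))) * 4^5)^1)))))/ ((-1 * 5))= -53702/ 5985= -8.97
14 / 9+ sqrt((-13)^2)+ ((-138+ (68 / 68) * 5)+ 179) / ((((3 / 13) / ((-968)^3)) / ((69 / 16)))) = -7017422398141 / 9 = -779713599793.44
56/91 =8/13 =0.62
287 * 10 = 2870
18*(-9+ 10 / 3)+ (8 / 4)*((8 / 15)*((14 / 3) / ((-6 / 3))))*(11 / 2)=-5206 / 45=-115.69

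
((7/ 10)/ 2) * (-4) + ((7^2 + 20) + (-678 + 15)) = -2977/ 5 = -595.40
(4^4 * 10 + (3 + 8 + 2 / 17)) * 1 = 43709 / 17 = 2571.12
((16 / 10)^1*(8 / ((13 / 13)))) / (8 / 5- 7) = -2.37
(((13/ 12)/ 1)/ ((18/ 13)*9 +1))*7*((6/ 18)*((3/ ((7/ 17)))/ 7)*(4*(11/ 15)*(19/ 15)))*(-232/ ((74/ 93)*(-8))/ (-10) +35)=13932403771/ 611887500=22.77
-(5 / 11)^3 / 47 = -125 / 62557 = -0.00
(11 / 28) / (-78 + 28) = -11 / 1400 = -0.01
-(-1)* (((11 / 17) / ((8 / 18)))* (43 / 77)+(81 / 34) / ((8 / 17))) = 11187 / 1904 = 5.88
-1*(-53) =53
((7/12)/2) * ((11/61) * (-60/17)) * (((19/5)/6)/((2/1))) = -0.06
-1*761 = -761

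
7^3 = 343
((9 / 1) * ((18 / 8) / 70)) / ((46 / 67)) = 5427 / 12880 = 0.42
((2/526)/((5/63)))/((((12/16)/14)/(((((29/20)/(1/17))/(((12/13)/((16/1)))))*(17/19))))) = 42709576/124925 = 341.88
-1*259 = -259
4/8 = 1/2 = 0.50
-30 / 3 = -10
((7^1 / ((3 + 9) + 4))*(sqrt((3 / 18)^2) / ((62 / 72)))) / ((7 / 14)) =21 / 124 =0.17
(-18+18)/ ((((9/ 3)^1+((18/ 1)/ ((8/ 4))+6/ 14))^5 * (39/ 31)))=0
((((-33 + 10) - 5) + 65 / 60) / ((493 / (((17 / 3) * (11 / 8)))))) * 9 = -3.83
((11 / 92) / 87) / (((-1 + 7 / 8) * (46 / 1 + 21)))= -22 / 134067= -0.00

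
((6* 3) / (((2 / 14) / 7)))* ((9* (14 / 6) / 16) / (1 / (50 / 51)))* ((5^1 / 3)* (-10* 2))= -643125 / 17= -37830.88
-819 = -819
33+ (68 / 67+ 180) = 14339 / 67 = 214.01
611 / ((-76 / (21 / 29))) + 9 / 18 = -11729 / 2204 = -5.32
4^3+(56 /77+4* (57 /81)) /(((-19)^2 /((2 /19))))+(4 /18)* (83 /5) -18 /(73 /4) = 49597469906 /743549895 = 66.70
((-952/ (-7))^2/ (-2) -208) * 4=-37824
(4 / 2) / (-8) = -1 / 4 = -0.25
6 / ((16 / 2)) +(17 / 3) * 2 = 145 / 12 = 12.08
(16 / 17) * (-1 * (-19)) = 304 / 17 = 17.88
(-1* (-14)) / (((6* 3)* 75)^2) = 7 / 911250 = 0.00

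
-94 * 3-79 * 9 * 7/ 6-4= -1115.50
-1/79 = -0.01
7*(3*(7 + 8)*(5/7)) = 225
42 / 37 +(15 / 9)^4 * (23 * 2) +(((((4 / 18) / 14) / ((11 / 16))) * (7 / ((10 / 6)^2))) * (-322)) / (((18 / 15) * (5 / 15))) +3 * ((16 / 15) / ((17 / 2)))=173519488 / 560439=309.61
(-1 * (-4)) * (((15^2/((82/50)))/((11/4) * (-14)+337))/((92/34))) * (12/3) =510000/187657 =2.72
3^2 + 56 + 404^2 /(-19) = -161981 /19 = -8525.32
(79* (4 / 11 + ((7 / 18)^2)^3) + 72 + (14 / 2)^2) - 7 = 53501428661 / 374134464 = 143.00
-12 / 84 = -1 / 7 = -0.14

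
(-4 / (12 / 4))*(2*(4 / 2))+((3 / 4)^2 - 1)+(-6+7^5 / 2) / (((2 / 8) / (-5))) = -8061877 / 48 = -167955.77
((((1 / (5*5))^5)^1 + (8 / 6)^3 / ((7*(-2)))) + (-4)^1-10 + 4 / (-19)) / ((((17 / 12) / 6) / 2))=-8068437442544 / 66240234375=-121.81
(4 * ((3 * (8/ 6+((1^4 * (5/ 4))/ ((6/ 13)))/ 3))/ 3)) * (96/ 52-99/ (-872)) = 1192205/ 68016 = 17.53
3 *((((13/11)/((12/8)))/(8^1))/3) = 0.10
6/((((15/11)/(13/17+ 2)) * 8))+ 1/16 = 2153/1360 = 1.58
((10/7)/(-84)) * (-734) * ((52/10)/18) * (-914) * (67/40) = -5520.91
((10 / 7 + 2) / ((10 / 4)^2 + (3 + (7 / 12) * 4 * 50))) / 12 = 24 / 10577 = 0.00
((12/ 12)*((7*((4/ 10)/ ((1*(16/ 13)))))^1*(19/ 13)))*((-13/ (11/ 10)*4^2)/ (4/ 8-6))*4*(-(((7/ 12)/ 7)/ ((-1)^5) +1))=-13832/ 33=-419.15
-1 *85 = -85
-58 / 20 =-29 / 10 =-2.90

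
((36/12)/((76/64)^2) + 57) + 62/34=374056/6137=60.95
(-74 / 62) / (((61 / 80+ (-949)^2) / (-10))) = 29600 / 2233492371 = 0.00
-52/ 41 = -1.27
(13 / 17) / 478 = 13 / 8126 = 0.00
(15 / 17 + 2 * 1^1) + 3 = 100 / 17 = 5.88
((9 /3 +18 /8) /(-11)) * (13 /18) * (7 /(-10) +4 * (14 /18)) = -0.83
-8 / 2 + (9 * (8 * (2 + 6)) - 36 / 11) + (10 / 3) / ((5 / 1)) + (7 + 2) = 19087 / 33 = 578.39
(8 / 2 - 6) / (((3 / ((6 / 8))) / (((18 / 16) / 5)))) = -9 / 80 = -0.11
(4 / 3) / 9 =4 / 27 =0.15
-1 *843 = -843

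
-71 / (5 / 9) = -639 / 5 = -127.80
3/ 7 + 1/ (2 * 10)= 67/ 140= 0.48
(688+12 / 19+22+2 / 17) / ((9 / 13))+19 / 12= 3985385 / 3876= 1028.22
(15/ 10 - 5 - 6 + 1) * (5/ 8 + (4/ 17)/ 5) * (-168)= 9597/ 10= 959.70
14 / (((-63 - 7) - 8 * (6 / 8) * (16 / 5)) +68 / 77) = -2695 / 17001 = -0.16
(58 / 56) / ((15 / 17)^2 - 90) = -0.01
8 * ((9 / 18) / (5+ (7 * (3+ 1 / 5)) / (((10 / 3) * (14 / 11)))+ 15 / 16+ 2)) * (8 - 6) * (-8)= -25600 / 5287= -4.84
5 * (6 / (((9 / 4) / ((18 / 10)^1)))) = 24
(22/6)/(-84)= -11/252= -0.04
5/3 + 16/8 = 11/3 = 3.67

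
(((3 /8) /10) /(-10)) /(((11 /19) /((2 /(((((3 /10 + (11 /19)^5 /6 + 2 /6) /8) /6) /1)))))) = -1270238787 /1315906240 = -0.97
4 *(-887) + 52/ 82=-3547.37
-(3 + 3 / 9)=-3.33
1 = 1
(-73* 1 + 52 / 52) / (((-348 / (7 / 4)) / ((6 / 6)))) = 21 / 58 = 0.36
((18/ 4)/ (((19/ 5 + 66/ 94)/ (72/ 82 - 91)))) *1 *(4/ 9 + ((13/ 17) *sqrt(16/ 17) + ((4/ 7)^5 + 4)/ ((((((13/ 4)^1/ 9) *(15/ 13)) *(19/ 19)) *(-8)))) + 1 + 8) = -1080469475045/ 1458108092 - 101594025 *sqrt(17)/ 6268121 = -807.84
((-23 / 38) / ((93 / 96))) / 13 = -368 / 7657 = -0.05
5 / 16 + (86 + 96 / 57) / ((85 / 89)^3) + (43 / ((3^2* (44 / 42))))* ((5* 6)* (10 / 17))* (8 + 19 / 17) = 100841555937 / 120802000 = 834.77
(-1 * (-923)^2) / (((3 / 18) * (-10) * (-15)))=-851929 / 25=-34077.16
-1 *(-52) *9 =468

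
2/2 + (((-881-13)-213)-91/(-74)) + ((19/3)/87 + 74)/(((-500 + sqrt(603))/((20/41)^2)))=-8945755730687281/8097130999098-7733200 * sqrt(67)/36473563059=-1104.81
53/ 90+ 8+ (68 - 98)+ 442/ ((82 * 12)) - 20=-302299/ 7380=-40.96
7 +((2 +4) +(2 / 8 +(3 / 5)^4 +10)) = 58449 / 2500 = 23.38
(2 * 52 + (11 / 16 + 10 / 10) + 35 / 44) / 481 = 18741 / 84656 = 0.22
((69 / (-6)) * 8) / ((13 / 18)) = -1656 / 13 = -127.38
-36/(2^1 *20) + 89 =881/10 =88.10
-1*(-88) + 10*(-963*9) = -86582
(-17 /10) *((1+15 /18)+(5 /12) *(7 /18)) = -7327 /2160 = -3.39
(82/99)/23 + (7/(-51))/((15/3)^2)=29537/967725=0.03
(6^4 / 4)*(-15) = -4860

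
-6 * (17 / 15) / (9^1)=-34 / 45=-0.76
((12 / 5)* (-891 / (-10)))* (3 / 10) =64.15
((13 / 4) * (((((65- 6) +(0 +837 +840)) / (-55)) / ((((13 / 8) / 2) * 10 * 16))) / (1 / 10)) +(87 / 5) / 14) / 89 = -0.07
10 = 10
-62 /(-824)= 31 /412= 0.08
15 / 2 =7.50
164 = 164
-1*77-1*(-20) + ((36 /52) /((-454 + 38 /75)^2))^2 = -12891107852283740923263 /226159786882215856384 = -57.00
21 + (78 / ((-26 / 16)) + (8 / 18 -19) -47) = -833 / 9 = -92.56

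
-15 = -15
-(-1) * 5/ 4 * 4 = 5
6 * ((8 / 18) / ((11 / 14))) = 112 / 33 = 3.39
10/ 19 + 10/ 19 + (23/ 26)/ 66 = 34757/ 32604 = 1.07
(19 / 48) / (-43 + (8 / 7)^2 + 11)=-931 / 72192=-0.01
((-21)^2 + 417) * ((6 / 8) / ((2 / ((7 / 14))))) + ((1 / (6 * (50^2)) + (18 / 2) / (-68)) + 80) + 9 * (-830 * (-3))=22650.74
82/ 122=41/ 61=0.67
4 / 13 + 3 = 43 / 13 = 3.31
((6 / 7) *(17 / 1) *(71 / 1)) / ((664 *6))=1207 / 4648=0.26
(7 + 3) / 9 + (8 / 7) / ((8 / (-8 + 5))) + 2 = 169 / 63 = 2.68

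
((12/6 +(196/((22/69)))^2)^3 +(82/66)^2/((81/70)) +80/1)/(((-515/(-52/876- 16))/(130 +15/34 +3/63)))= 11418241631559540508159309264279211/51999982713468405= 219581642833933596.90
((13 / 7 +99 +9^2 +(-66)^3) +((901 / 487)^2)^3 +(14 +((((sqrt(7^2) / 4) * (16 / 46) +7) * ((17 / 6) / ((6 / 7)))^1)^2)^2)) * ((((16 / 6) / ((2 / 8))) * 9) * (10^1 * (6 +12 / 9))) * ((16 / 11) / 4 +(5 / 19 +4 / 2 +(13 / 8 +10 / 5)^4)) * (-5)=-18589554640460901787564262372478297357866975 / 26686814306798389783291315789824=-696582005883.16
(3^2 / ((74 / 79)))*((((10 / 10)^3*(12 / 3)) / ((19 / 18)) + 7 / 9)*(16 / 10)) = 246796 / 3515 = 70.21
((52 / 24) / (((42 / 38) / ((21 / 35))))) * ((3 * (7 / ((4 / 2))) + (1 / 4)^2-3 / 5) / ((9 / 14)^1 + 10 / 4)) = 196859 / 52800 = 3.73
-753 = -753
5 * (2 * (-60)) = -600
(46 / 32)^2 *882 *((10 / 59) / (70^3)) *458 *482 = 262754829 / 1321600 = 198.82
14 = 14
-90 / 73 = -1.23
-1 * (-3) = 3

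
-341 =-341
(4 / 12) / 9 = 1 / 27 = 0.04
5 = 5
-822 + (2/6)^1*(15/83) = -68221/83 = -821.94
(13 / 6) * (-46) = -299 / 3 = -99.67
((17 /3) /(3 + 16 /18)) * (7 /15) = 17 /25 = 0.68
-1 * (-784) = 784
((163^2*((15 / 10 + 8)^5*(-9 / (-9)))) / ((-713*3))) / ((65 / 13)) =-65787474331 / 342240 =-192226.14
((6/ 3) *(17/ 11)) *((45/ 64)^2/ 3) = 11475/ 22528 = 0.51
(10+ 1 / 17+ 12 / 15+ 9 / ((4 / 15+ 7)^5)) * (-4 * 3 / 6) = -28404160051204 / 1307830361665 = -21.72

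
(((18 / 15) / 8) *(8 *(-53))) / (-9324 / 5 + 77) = 318 / 8939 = 0.04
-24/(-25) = 24/25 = 0.96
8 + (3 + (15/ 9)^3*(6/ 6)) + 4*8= 1286/ 27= 47.63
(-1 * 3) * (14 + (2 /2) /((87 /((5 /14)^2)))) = -238753 /5684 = -42.00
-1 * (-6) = 6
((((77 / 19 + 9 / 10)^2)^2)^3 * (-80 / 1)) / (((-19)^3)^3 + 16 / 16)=482031568259881455640732137886808881 / 8927618696139498634433628225000000000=0.05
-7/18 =-0.39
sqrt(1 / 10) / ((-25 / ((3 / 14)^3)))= -27 * sqrt(10) / 686000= -0.00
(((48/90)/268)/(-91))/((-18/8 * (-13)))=-8/10700235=-0.00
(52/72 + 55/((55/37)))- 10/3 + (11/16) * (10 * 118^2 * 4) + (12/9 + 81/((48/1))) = 55144427/144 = 382947.41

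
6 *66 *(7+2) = 3564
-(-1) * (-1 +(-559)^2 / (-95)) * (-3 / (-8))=-117216 / 95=-1233.85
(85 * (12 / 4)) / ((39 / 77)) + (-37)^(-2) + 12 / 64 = 503.65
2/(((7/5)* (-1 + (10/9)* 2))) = 90/77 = 1.17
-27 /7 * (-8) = 216 /7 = 30.86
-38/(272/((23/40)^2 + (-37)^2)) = -41627651/217600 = -191.30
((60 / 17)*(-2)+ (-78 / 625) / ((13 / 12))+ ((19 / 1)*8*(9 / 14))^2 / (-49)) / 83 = -5153983824 / 2117381875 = -2.43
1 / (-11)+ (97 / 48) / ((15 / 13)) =13151 / 7920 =1.66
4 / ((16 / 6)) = 3 / 2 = 1.50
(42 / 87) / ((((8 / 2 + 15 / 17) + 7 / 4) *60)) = 238 / 196185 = 0.00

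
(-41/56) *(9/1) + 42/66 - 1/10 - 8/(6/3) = -30963/3080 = -10.05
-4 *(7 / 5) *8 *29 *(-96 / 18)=6929.07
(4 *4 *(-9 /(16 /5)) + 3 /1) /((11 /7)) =-294 /11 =-26.73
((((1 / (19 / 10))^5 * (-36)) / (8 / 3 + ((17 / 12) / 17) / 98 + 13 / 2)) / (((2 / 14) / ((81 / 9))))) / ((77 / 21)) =-2.72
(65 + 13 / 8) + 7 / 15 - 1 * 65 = 251 / 120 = 2.09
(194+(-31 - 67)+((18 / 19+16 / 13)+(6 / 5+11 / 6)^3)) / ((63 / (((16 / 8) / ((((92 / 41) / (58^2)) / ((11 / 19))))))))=318938988695767 / 91802119500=3474.20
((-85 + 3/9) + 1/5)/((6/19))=-267.48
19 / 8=2.38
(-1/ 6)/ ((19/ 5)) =-5/ 114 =-0.04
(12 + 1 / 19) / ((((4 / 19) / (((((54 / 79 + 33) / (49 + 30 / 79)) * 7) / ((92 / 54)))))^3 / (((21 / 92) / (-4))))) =-220842174717532036547361 / 136090916440060239872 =-1622.75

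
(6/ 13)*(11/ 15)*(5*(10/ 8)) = 55/ 26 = 2.12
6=6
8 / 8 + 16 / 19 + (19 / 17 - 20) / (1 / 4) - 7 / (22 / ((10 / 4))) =-74.48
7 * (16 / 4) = 28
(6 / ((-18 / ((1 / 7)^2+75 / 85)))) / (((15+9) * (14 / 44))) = -2068 / 52479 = -0.04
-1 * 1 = -1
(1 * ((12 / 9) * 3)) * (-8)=-32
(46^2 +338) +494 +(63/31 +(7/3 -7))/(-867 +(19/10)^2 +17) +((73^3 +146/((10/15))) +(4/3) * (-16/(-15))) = 15435294729932/39357135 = 392185.43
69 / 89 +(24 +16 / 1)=3629 / 89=40.78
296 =296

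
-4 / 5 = -0.80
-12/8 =-3/2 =-1.50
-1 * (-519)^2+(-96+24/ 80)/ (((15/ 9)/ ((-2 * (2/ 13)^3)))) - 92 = -14799683057/ 54925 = -269452.58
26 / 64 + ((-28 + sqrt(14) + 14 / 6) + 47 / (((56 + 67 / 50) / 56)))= sqrt(14) + 120875 / 5856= 24.38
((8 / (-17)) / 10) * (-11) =44 / 85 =0.52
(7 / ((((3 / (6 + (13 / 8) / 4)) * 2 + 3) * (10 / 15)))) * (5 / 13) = 7175 / 6994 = 1.03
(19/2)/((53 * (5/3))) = 57/530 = 0.11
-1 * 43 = -43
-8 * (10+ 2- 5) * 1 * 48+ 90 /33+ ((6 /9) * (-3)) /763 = -22537516 /8393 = -2685.28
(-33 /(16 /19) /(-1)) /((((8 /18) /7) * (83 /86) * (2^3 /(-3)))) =-5095629 /21248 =-239.82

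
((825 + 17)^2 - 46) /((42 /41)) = 692039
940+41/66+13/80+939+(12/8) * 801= 8134589/2640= 3081.28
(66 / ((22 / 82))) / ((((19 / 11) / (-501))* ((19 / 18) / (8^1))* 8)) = -24402708 / 361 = -67597.53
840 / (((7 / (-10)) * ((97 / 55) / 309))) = -20394000 / 97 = -210247.42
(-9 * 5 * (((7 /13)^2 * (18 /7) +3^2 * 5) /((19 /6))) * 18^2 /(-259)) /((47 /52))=2705231520 /3006731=899.73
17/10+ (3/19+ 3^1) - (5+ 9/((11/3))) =-5427/2090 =-2.60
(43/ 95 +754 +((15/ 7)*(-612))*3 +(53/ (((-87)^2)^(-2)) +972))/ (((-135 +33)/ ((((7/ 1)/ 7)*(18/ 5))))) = -6057528474708/ 56525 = -107165475.01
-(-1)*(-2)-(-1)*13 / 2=4.50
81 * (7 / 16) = 567 / 16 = 35.44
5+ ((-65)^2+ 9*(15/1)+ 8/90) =196429/45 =4365.09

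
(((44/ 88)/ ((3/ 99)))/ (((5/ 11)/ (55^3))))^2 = 145898013380625/ 4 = 36474503345156.25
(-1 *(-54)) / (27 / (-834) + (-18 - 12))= -5004 / 2783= -1.80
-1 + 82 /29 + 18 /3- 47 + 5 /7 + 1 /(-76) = -593535 /15428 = -38.47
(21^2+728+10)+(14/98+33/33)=8261/7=1180.14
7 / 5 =1.40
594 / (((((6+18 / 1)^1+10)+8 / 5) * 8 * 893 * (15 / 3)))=297 / 635816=0.00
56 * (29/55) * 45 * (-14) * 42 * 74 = -635971392/11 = -57815581.09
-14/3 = -4.67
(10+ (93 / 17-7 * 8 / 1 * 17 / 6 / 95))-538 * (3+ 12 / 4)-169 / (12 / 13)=-65839343 / 19380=-3397.28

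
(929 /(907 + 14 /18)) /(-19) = -8361 /155230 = -0.05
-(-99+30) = 69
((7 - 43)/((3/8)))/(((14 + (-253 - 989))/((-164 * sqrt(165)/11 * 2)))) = -7872 * sqrt(165)/3377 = -29.94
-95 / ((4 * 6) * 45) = -19 / 216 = -0.09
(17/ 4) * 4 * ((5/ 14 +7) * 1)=1751/ 14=125.07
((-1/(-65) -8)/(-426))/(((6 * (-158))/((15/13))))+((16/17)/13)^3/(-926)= -0.00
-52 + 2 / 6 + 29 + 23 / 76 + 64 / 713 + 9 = -13.27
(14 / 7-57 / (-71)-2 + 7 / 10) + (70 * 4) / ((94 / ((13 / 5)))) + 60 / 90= 992507 / 100110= 9.91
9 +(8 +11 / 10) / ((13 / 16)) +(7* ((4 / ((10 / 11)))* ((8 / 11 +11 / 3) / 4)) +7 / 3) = 1691 / 30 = 56.37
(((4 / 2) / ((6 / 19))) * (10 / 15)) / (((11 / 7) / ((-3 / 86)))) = -133 / 1419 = -0.09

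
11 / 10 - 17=-159 / 10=-15.90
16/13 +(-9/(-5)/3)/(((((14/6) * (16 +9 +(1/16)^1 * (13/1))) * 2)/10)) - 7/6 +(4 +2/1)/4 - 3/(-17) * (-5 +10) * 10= 20005789/1916733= 10.44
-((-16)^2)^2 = -65536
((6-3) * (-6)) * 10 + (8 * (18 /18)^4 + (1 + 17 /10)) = -1693 /10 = -169.30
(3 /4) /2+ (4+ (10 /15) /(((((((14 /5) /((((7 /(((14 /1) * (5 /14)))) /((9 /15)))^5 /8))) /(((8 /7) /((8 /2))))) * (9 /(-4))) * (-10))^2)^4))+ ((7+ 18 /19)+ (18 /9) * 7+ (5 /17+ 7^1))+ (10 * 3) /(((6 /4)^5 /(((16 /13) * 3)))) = 10413214785959206425687960128577021479 /216026648846193809400745316517052416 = 48.20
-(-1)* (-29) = -29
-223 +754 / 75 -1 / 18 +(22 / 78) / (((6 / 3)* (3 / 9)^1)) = -621794 / 2925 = -212.58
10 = 10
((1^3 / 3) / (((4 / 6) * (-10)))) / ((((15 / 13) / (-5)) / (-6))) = -13 / 10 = -1.30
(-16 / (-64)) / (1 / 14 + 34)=7 / 954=0.01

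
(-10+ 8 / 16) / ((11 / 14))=-133 / 11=-12.09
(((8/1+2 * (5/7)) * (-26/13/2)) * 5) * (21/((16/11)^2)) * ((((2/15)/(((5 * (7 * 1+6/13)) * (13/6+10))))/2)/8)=-155727/18127360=-0.01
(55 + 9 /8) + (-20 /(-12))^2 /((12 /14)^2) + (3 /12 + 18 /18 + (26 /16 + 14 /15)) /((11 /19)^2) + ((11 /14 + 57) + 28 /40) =178040147 /1372140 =129.75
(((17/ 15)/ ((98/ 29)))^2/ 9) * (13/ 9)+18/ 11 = 1.65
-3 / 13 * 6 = -18 / 13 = -1.38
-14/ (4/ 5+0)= -17.50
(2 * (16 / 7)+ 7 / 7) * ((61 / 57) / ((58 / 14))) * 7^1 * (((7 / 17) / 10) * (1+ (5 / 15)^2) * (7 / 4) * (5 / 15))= 271999 / 1011636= 0.27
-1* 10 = -10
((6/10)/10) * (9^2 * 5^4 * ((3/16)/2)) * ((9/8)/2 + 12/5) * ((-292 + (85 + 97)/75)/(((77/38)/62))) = -368349214041/49280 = -7474618.79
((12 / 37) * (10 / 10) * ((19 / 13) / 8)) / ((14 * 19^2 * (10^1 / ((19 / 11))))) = 3 / 1481480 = 0.00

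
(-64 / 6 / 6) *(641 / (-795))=10256 / 7155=1.43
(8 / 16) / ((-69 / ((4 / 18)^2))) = -2 / 5589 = -0.00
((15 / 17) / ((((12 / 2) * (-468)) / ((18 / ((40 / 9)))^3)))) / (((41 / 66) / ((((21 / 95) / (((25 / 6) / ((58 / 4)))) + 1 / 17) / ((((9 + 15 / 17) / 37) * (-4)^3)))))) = 401758708131 / 246807142400000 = 0.00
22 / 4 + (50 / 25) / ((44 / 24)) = 145 / 22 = 6.59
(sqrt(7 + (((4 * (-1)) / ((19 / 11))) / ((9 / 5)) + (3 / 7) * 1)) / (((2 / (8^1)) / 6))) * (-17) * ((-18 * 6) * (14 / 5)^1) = 305771.94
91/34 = 2.68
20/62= 10/31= 0.32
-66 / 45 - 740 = -11122 / 15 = -741.47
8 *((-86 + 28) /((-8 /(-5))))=-290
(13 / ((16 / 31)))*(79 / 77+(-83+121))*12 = 3633045 / 308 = 11795.60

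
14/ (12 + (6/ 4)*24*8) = 7/ 150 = 0.05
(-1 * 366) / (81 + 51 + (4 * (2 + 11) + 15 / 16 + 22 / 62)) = -60512 / 30635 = -1.98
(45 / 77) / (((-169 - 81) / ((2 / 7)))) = -9 / 13475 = -0.00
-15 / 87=-5 / 29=-0.17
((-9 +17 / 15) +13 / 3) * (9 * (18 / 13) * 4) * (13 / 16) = -1431 / 10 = -143.10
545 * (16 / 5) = 1744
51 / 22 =2.32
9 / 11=0.82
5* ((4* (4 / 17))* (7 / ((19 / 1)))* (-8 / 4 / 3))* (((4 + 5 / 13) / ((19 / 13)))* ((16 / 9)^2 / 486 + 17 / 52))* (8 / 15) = -152887616 / 247946751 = -0.62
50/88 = 25/44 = 0.57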